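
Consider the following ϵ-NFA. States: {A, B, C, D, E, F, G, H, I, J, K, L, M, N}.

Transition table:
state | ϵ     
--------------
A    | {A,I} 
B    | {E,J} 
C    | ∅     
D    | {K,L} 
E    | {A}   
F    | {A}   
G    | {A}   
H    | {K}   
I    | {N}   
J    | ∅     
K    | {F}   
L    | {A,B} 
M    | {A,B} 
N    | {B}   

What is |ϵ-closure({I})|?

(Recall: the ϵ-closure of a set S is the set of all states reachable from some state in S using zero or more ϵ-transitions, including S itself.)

6

Start with {I}.
From I via ϵ: add N.
From N via ϵ: add B.
From B via ϵ: add E, J.
From E via ϵ: add A.
ϵ-closure = {A, B, E, I, J, N}, which has 6 states.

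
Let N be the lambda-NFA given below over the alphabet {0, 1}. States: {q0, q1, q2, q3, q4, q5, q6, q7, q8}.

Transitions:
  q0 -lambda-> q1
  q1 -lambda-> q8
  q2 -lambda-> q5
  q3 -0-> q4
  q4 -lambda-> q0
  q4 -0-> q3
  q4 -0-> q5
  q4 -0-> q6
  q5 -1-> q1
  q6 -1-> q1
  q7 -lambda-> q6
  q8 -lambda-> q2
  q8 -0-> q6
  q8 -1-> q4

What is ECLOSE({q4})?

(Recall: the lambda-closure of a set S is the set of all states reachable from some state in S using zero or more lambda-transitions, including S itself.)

Start with {q4}.
From q4 via lambda: add q0.
From q0 via lambda: add q1.
From q1 via lambda: add q8.
From q8 via lambda: add q2.
From q2 via lambda: add q5.
No new states can be added; the closed set is {q0, q1, q2, q4, q5, q8}.

{q0, q1, q2, q4, q5, q8}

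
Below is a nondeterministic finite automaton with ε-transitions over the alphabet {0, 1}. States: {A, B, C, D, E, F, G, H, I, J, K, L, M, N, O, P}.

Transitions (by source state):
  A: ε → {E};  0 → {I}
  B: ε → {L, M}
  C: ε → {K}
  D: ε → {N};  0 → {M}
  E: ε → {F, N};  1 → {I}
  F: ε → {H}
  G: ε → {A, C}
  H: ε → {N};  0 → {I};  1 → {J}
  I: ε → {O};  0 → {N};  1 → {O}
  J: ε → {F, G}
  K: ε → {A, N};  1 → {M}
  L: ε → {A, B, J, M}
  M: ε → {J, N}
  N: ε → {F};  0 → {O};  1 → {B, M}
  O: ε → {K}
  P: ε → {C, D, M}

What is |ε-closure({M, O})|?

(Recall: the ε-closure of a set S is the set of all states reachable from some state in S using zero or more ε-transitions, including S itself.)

Start with {M, O}.
From M via ε: add J, N.
From O via ε: add K.
From J via ε: add F, G.
From K via ε: add A.
From A via ε: add E.
From F via ε: add H.
From G via ε: add C.
ε-closure = {A, C, E, F, G, H, J, K, M, N, O}, which has 11 states.

11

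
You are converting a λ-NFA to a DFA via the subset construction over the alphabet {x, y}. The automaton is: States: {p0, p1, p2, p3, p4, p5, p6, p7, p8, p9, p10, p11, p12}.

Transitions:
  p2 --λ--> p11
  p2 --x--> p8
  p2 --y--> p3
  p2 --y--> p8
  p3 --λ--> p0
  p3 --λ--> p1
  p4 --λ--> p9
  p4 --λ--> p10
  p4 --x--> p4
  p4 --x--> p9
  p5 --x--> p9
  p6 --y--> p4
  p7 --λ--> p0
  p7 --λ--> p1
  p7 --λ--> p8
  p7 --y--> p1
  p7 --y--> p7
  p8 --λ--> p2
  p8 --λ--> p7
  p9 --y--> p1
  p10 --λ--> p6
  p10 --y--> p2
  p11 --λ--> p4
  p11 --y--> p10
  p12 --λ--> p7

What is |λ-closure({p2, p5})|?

Start with {p2, p5}.
From p2 via λ: add p11.
From p11 via λ: add p4.
From p4 via λ: add p9, p10.
From p10 via λ: add p6.
λ-closure = {p2, p4, p5, p6, p9, p10, p11}, which has 7 states.

7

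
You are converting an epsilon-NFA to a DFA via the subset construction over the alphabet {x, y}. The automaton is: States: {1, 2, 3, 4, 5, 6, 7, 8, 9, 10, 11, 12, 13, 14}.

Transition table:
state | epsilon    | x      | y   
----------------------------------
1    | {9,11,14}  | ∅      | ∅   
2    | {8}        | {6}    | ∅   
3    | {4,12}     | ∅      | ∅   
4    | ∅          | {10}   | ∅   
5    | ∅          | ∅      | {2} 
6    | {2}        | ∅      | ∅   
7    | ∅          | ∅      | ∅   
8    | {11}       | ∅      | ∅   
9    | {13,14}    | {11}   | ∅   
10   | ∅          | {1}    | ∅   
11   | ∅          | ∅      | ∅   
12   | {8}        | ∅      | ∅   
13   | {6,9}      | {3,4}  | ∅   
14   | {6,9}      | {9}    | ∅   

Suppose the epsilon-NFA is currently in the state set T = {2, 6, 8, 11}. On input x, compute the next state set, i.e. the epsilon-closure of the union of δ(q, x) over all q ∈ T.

2 on x → {6}.
No x-transition from 6, 8, 11.
Union after reading x: {6}.
Now take the epsilon-closure:
From 6 via epsilon: add 2.
From 2 via epsilon: add 8.
From 8 via epsilon: add 11.
No new states can be added; the closed set is {2, 6, 8, 11}.

{2, 6, 8, 11}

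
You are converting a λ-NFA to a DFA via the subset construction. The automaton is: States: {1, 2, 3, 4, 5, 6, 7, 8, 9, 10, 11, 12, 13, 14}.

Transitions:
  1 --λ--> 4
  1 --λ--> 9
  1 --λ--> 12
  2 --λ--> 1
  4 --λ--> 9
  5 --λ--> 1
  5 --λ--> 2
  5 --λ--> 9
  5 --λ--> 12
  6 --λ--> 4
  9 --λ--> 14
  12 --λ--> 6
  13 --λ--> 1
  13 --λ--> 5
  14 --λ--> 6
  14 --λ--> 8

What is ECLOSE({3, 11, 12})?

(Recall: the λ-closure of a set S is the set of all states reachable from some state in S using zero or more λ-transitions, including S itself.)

Start with {3, 11, 12}.
From 12 via λ: add 6.
From 6 via λ: add 4.
From 4 via λ: add 9.
From 9 via λ: add 14.
From 14 via λ: add 8.
No new states can be added; the closed set is {3, 4, 6, 8, 9, 11, 12, 14}.

{3, 4, 6, 8, 9, 11, 12, 14}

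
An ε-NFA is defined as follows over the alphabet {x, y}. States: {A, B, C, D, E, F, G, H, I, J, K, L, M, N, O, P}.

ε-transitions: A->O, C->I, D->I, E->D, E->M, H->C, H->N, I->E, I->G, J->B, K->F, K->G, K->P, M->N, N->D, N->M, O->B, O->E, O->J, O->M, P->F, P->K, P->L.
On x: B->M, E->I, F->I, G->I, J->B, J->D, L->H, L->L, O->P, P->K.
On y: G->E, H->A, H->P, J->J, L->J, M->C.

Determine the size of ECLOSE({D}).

6

Start with {D}.
From D via ε: add I.
From I via ε: add E, G.
From E via ε: add M.
From M via ε: add N.
ε-closure = {D, E, G, I, M, N}, which has 6 states.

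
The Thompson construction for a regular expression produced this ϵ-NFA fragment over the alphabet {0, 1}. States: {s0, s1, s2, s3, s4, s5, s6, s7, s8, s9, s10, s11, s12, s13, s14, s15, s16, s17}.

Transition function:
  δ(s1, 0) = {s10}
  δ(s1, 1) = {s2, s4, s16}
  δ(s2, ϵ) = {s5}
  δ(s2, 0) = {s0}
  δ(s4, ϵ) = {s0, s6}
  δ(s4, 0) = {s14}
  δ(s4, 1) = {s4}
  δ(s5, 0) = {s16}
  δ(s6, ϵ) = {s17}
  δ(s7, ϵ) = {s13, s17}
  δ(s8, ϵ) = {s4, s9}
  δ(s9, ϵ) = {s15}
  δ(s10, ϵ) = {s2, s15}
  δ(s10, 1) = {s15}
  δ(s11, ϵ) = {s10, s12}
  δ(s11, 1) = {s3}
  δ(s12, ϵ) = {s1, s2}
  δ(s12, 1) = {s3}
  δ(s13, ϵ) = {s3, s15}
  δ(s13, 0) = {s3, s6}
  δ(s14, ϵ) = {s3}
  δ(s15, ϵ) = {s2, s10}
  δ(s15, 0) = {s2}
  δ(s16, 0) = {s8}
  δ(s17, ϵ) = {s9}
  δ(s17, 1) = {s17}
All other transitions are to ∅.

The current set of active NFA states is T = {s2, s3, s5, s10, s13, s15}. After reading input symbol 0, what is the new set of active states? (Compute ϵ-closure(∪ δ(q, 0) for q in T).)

{s0, s2, s3, s5, s6, s9, s10, s15, s16, s17}

s2 on 0 → {s0}.
s5 on 0 → {s16}.
s13 on 0 → {s3, s6}.
s15 on 0 → {s2}.
No 0-transition from s3, s10.
Union after reading 0: {s0, s2, s3, s6, s16}.
Now take the ϵ-closure:
From s2 via ϵ: add s5.
From s6 via ϵ: add s17.
From s17 via ϵ: add s9.
From s9 via ϵ: add s15.
From s15 via ϵ: add s10.
No new states can be added; the closed set is {s0, s2, s3, s5, s6, s9, s10, s15, s16, s17}.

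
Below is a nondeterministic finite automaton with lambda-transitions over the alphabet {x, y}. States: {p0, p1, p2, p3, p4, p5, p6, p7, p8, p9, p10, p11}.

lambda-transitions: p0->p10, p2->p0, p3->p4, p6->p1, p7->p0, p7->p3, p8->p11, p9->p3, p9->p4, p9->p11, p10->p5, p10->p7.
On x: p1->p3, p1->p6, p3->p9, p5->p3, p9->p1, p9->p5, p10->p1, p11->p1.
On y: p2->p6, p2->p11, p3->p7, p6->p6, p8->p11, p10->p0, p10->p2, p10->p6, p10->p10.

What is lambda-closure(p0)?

Start with {p0}.
From p0 via lambda: add p10.
From p10 via lambda: add p5, p7.
From p7 via lambda: add p3.
From p3 via lambda: add p4.
No new states can be added; the closed set is {p0, p3, p4, p5, p7, p10}.

{p0, p3, p4, p5, p7, p10}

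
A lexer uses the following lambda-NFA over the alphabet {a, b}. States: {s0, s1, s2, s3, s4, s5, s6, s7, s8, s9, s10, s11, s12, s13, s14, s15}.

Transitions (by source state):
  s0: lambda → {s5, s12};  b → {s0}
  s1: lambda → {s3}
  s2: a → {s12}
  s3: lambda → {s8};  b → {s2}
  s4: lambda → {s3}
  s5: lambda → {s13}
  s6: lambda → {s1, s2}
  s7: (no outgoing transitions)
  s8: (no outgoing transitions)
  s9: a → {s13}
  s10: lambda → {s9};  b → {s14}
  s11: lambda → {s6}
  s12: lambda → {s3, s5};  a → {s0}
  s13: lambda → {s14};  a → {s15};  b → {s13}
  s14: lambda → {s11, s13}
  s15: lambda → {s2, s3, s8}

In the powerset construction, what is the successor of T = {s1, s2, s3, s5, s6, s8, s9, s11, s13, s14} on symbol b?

s3 on b → {s2}.
s13 on b → {s13}.
No b-transition from s1, s2, s5, s6, s8, s9, s11, s14.
Union after reading b: {s2, s13}.
Now take the lambda-closure:
From s13 via lambda: add s14.
From s14 via lambda: add s11.
From s11 via lambda: add s6.
From s6 via lambda: add s1.
From s1 via lambda: add s3.
From s3 via lambda: add s8.
No new states can be added; the closed set is {s1, s2, s3, s6, s8, s11, s13, s14}.

{s1, s2, s3, s6, s8, s11, s13, s14}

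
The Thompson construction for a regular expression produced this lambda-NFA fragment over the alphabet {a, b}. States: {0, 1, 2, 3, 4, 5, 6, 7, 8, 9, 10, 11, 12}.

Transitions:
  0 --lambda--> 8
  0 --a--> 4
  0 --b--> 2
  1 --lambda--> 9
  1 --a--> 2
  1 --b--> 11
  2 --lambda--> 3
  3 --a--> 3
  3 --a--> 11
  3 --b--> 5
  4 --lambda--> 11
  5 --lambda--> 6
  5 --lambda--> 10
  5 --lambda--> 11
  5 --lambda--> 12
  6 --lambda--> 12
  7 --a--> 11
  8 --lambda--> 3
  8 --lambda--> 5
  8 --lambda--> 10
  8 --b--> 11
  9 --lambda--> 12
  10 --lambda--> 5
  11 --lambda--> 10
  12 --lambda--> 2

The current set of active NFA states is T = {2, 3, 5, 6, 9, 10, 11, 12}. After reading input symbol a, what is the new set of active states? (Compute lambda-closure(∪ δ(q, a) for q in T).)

3 on a → {3, 11}.
No a-transition from 2, 5, 6, 9, 10, 11, 12.
Union after reading a: {3, 11}.
Now take the lambda-closure:
From 11 via lambda: add 10.
From 10 via lambda: add 5.
From 5 via lambda: add 6, 12.
From 12 via lambda: add 2.
No new states can be added; the closed set is {2, 3, 5, 6, 10, 11, 12}.

{2, 3, 5, 6, 10, 11, 12}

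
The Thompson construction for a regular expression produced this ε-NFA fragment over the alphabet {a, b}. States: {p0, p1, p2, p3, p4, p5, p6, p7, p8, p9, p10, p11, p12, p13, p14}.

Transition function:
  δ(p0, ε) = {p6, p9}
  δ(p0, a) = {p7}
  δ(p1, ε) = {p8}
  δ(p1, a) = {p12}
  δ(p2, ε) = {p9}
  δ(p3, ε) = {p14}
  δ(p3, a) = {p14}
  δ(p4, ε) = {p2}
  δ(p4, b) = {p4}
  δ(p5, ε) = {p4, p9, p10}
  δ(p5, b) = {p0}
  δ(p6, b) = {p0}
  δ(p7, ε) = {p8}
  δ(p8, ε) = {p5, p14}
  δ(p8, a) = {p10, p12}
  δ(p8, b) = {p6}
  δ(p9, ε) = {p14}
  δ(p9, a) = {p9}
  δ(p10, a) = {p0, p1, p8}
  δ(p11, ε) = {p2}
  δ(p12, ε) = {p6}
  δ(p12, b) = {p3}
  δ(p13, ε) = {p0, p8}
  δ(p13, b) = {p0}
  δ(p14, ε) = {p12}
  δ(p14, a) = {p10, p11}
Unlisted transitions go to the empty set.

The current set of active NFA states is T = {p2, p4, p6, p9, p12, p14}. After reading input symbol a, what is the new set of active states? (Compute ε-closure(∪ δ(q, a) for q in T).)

p9 on a → {p9}.
p14 on a → {p10, p11}.
No a-transition from p2, p4, p6, p12.
Union after reading a: {p9, p10, p11}.
Now take the ε-closure:
From p9 via ε: add p14.
From p11 via ε: add p2.
From p14 via ε: add p12.
From p12 via ε: add p6.
No new states can be added; the closed set is {p2, p6, p9, p10, p11, p12, p14}.

{p2, p6, p9, p10, p11, p12, p14}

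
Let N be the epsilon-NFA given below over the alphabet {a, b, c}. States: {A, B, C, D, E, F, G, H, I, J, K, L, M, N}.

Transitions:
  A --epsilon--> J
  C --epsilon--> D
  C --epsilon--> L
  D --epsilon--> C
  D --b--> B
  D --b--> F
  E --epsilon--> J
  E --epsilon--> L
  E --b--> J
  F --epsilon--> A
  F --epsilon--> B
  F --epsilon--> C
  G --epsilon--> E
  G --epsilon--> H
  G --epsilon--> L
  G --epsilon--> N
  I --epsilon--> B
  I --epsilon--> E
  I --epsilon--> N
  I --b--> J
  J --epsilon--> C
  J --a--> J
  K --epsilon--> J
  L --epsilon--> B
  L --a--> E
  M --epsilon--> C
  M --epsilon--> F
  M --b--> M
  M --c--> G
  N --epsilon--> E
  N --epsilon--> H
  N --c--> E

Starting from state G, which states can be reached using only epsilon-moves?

Start with {G}.
From G via epsilon: add E, H, L, N.
From E via epsilon: add J.
From L via epsilon: add B.
From J via epsilon: add C.
From C via epsilon: add D.
No new states can be added; the closed set is {B, C, D, E, G, H, J, L, N}.

{B, C, D, E, G, H, J, L, N}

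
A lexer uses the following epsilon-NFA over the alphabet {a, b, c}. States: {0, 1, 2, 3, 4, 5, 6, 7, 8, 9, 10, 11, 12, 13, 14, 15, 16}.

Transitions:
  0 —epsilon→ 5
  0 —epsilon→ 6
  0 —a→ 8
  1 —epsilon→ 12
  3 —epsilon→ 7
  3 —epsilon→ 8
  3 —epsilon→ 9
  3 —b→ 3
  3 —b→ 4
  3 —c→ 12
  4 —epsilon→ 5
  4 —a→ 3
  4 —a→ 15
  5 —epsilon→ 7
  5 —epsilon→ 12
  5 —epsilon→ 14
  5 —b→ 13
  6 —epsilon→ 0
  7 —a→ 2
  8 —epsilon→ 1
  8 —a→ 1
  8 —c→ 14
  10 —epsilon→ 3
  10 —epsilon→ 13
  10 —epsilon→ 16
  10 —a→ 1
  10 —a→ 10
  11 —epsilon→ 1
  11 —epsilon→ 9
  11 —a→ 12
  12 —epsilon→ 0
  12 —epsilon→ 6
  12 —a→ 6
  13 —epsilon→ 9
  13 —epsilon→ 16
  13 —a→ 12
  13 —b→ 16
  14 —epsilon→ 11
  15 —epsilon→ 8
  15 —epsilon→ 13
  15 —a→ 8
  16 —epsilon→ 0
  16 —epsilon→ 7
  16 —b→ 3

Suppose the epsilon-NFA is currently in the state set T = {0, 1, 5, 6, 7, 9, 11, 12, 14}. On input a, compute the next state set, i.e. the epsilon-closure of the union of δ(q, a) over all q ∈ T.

0 on a → {8}.
7 on a → {2}.
11 on a → {12}.
12 on a → {6}.
No a-transition from 1, 5, 6, 9, 14.
Union after reading a: {2, 6, 8, 12}.
Now take the epsilon-closure:
From 6 via epsilon: add 0.
From 8 via epsilon: add 1.
From 0 via epsilon: add 5.
From 5 via epsilon: add 7, 14.
From 14 via epsilon: add 11.
From 11 via epsilon: add 9.
No new states can be added; the closed set is {0, 1, 2, 5, 6, 7, 8, 9, 11, 12, 14}.

{0, 1, 2, 5, 6, 7, 8, 9, 11, 12, 14}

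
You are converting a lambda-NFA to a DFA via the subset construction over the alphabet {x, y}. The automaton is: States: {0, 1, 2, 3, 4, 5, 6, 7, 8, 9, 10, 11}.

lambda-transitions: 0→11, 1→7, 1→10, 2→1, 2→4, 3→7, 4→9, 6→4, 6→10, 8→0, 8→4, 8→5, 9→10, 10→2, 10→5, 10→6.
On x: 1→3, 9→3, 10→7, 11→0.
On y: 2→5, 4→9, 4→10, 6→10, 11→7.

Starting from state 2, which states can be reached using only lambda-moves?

Start with {2}.
From 2 via lambda: add 1, 4.
From 1 via lambda: add 7, 10.
From 4 via lambda: add 9.
From 10 via lambda: add 5, 6.
No new states can be added; the closed set is {1, 2, 4, 5, 6, 7, 9, 10}.

{1, 2, 4, 5, 6, 7, 9, 10}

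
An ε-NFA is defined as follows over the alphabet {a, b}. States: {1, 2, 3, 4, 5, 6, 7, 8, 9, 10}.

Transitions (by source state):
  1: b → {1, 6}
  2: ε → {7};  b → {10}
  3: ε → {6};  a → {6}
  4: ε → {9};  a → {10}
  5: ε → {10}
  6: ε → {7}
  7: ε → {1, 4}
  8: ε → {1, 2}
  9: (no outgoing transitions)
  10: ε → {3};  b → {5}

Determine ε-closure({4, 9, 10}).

{1, 3, 4, 6, 7, 9, 10}

Start with {4, 9, 10}.
From 10 via ε: add 3.
From 3 via ε: add 6.
From 6 via ε: add 7.
From 7 via ε: add 1.
No new states can be added; the closed set is {1, 3, 4, 6, 7, 9, 10}.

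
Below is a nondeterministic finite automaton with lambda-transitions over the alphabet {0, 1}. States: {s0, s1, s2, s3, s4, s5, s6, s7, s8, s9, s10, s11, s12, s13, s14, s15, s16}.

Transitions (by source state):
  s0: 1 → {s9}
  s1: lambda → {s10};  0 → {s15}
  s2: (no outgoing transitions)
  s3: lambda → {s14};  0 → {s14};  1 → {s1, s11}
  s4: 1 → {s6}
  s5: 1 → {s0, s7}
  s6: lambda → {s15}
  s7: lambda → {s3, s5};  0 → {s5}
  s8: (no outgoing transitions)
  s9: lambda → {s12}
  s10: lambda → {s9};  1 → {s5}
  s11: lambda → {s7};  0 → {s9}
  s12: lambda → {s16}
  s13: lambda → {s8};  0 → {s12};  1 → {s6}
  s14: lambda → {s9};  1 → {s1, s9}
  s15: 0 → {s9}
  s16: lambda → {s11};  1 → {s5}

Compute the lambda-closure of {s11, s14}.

Start with {s11, s14}.
From s11 via lambda: add s7.
From s14 via lambda: add s9.
From s7 via lambda: add s3, s5.
From s9 via lambda: add s12.
From s12 via lambda: add s16.
No new states can be added; the closed set is {s3, s5, s7, s9, s11, s12, s14, s16}.

{s3, s5, s7, s9, s11, s12, s14, s16}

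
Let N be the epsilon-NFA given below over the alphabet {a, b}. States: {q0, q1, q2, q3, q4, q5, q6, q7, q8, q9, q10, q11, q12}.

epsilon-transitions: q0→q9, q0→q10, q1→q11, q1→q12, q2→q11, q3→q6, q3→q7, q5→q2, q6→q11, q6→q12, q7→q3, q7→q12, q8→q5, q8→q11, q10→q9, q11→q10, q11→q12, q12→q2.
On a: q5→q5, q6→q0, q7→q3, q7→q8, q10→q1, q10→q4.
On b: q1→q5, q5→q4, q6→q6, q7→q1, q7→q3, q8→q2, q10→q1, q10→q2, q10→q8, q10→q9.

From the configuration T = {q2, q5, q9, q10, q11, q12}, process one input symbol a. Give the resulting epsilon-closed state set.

{q1, q2, q4, q5, q9, q10, q11, q12}

q5 on a → {q5}.
q10 on a → {q1, q4}.
No a-transition from q2, q9, q11, q12.
Union after reading a: {q1, q4, q5}.
Now take the epsilon-closure:
From q1 via epsilon: add q11, q12.
From q5 via epsilon: add q2.
From q11 via epsilon: add q10.
From q10 via epsilon: add q9.
No new states can be added; the closed set is {q1, q2, q4, q5, q9, q10, q11, q12}.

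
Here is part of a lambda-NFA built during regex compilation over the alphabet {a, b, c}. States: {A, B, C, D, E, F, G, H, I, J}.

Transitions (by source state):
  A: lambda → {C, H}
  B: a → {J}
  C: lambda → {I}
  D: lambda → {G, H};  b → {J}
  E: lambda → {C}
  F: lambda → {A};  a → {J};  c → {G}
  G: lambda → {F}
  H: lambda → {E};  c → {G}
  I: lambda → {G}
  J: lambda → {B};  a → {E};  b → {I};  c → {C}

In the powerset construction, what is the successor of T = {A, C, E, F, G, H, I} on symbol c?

{A, C, E, F, G, H, I}

F on c → {G}.
H on c → {G}.
No c-transition from A, C, E, G, I.
Union after reading c: {G}.
Now take the lambda-closure:
From G via lambda: add F.
From F via lambda: add A.
From A via lambda: add C, H.
From C via lambda: add I.
From H via lambda: add E.
No new states can be added; the closed set is {A, C, E, F, G, H, I}.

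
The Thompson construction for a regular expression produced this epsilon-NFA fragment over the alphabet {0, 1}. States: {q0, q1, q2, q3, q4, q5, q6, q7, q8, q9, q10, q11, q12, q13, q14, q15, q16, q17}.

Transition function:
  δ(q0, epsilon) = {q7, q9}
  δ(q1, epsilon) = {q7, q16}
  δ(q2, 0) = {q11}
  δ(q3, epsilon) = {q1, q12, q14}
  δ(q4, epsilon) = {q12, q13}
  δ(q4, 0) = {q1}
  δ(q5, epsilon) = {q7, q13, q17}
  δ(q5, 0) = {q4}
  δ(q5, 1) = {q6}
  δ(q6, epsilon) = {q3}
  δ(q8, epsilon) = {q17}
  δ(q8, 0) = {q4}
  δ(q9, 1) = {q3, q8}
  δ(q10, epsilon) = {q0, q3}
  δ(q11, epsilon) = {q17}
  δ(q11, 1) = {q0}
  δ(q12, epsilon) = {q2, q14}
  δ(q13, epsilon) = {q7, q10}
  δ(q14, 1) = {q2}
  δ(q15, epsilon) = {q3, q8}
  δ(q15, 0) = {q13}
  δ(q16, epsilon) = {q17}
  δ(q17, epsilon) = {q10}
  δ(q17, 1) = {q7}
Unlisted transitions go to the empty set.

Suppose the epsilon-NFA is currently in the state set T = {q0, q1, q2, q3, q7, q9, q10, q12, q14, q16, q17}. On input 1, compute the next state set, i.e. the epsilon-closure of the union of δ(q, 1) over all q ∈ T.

{q0, q1, q2, q3, q7, q8, q9, q10, q12, q14, q16, q17}

q9 on 1 → {q3, q8}.
q14 on 1 → {q2}.
q17 on 1 → {q7}.
No 1-transition from q0, q1, q2, q3, q7, q10, q12, q16.
Union after reading 1: {q2, q3, q7, q8}.
Now take the epsilon-closure:
From q3 via epsilon: add q1, q12, q14.
From q8 via epsilon: add q17.
From q1 via epsilon: add q16.
From q17 via epsilon: add q10.
From q10 via epsilon: add q0.
From q0 via epsilon: add q9.
No new states can be added; the closed set is {q0, q1, q2, q3, q7, q8, q9, q10, q12, q14, q16, q17}.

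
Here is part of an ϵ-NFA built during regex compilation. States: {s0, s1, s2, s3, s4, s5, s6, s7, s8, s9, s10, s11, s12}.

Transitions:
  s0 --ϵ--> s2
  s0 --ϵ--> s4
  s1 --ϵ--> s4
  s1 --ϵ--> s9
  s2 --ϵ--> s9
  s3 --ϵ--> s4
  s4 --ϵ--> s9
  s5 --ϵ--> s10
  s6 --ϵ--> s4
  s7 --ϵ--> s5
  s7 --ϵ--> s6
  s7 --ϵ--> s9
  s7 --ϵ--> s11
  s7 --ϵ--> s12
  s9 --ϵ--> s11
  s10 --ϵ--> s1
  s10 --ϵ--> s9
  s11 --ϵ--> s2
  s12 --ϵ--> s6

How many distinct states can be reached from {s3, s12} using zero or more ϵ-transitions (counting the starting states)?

7

Start with {s3, s12}.
From s3 via ϵ: add s4.
From s12 via ϵ: add s6.
From s4 via ϵ: add s9.
From s9 via ϵ: add s11.
From s11 via ϵ: add s2.
ϵ-closure = {s2, s3, s4, s6, s9, s11, s12}, which has 7 states.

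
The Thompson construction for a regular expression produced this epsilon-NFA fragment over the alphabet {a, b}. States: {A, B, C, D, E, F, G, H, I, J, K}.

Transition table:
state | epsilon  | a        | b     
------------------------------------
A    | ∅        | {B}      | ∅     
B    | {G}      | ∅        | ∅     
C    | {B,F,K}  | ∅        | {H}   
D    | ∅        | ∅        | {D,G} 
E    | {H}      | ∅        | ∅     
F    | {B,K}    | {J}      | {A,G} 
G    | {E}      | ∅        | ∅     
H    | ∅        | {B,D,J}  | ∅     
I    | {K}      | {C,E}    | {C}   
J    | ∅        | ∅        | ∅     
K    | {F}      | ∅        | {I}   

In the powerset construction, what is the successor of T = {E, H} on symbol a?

{B, D, E, G, H, J}

H on a → {B, D, J}.
No a-transition from E.
Union after reading a: {B, D, J}.
Now take the epsilon-closure:
From B via epsilon: add G.
From G via epsilon: add E.
From E via epsilon: add H.
No new states can be added; the closed set is {B, D, E, G, H, J}.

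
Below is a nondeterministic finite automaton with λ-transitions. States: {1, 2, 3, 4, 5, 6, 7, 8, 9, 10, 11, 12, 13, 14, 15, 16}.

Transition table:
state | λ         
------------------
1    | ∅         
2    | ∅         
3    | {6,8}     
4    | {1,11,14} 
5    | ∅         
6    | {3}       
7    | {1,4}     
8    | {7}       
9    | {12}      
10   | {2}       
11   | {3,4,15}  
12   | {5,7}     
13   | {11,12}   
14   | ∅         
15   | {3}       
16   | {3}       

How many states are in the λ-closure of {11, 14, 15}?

Start with {11, 14, 15}.
From 11 via λ: add 3, 4.
From 3 via λ: add 6, 8.
From 4 via λ: add 1.
From 8 via λ: add 7.
λ-closure = {1, 3, 4, 6, 7, 8, 11, 14, 15}, which has 9 states.

9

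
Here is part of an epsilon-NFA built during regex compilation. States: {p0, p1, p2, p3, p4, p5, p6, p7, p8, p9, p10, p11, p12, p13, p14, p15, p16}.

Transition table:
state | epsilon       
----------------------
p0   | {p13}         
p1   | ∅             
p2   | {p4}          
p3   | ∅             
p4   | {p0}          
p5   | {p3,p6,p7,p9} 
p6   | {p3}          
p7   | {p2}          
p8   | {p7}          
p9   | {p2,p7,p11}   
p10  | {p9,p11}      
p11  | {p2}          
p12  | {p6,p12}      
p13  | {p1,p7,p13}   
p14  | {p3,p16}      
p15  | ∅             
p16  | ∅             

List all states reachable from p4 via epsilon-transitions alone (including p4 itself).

{p0, p1, p2, p4, p7, p13}

Start with {p4}.
From p4 via epsilon: add p0.
From p0 via epsilon: add p13.
From p13 via epsilon: add p1, p7.
From p7 via epsilon: add p2.
No new states can be added; the closed set is {p0, p1, p2, p4, p7, p13}.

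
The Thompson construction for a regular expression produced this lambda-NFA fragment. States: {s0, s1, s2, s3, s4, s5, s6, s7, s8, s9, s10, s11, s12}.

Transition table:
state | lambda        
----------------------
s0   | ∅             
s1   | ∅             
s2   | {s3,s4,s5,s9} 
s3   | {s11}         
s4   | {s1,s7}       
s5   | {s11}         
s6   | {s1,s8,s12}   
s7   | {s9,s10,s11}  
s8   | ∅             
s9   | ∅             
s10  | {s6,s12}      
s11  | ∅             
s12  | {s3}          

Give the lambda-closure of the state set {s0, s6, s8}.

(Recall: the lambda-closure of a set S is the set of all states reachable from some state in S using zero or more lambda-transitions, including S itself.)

{s0, s1, s3, s6, s8, s11, s12}

Start with {s0, s6, s8}.
From s6 via lambda: add s1, s12.
From s12 via lambda: add s3.
From s3 via lambda: add s11.
No new states can be added; the closed set is {s0, s1, s3, s6, s8, s11, s12}.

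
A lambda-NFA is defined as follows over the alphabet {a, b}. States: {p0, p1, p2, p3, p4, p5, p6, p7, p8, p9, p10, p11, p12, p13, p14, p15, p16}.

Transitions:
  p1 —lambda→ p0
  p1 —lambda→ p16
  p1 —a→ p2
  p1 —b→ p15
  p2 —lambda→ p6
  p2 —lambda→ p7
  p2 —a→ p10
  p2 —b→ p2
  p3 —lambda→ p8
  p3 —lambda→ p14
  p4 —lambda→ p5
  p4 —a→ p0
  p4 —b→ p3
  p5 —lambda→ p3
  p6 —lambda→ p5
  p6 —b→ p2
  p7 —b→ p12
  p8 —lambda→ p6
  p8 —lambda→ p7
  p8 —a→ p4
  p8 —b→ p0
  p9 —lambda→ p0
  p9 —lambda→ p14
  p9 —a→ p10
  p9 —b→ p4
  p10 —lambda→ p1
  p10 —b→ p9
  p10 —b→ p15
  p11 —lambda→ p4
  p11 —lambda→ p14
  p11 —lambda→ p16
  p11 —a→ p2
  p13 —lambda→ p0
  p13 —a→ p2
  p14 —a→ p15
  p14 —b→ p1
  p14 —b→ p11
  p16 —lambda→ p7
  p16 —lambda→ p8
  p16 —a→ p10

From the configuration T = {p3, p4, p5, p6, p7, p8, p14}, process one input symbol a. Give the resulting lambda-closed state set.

{p0, p3, p4, p5, p6, p7, p8, p14, p15}

p4 on a → {p0}.
p8 on a → {p4}.
p14 on a → {p15}.
No a-transition from p3, p5, p6, p7.
Union after reading a: {p0, p4, p15}.
Now take the lambda-closure:
From p4 via lambda: add p5.
From p5 via lambda: add p3.
From p3 via lambda: add p8, p14.
From p8 via lambda: add p6, p7.
No new states can be added; the closed set is {p0, p3, p4, p5, p6, p7, p8, p14, p15}.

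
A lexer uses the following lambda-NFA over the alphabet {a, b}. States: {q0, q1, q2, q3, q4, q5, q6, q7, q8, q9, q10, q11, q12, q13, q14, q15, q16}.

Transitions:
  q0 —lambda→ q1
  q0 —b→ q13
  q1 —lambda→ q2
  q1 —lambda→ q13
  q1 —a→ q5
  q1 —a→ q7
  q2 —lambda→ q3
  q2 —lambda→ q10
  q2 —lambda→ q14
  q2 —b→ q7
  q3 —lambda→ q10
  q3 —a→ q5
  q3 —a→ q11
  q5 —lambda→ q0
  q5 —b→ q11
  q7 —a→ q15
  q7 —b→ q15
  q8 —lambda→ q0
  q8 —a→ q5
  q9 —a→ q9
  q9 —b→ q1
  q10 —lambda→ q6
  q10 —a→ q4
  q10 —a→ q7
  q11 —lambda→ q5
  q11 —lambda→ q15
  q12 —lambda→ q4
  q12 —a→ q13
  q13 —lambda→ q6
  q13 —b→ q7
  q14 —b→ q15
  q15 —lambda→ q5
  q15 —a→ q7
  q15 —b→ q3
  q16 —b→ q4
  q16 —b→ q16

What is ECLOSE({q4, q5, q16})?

Start with {q4, q5, q16}.
From q5 via lambda: add q0.
From q0 via lambda: add q1.
From q1 via lambda: add q2, q13.
From q2 via lambda: add q3, q10, q14.
From q13 via lambda: add q6.
No new states can be added; the closed set is {q0, q1, q2, q3, q4, q5, q6, q10, q13, q14, q16}.

{q0, q1, q2, q3, q4, q5, q6, q10, q13, q14, q16}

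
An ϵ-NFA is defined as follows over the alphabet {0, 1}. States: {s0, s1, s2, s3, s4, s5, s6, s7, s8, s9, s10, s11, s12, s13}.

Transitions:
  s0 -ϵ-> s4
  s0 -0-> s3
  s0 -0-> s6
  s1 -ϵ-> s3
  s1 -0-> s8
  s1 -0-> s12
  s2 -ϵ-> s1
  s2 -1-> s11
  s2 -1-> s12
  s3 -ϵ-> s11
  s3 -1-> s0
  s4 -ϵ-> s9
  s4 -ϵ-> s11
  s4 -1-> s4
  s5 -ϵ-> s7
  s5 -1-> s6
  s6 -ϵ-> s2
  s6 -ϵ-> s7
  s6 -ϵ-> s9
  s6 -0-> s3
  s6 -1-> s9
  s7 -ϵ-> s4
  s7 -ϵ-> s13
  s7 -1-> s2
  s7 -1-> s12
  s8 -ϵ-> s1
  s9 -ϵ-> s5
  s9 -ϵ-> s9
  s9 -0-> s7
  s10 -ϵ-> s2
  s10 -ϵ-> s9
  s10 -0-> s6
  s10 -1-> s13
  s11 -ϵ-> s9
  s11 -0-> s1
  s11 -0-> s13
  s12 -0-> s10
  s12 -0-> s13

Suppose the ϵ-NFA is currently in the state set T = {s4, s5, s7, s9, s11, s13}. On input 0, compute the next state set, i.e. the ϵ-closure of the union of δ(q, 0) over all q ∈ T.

s9 on 0 → {s7}.
s11 on 0 → {s1, s13}.
No 0-transition from s4, s5, s7, s13.
Union after reading 0: {s1, s7, s13}.
Now take the ϵ-closure:
From s1 via ϵ: add s3.
From s7 via ϵ: add s4.
From s3 via ϵ: add s11.
From s4 via ϵ: add s9.
From s9 via ϵ: add s5.
No new states can be added; the closed set is {s1, s3, s4, s5, s7, s9, s11, s13}.

{s1, s3, s4, s5, s7, s9, s11, s13}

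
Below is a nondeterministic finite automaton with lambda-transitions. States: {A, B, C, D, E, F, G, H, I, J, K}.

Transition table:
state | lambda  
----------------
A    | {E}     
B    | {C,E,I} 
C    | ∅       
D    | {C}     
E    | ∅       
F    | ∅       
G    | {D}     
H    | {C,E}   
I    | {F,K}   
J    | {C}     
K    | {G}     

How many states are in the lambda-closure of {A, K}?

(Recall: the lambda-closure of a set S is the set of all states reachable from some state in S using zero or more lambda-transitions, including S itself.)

6

Start with {A, K}.
From A via lambda: add E.
From K via lambda: add G.
From G via lambda: add D.
From D via lambda: add C.
lambda-closure = {A, C, D, E, G, K}, which has 6 states.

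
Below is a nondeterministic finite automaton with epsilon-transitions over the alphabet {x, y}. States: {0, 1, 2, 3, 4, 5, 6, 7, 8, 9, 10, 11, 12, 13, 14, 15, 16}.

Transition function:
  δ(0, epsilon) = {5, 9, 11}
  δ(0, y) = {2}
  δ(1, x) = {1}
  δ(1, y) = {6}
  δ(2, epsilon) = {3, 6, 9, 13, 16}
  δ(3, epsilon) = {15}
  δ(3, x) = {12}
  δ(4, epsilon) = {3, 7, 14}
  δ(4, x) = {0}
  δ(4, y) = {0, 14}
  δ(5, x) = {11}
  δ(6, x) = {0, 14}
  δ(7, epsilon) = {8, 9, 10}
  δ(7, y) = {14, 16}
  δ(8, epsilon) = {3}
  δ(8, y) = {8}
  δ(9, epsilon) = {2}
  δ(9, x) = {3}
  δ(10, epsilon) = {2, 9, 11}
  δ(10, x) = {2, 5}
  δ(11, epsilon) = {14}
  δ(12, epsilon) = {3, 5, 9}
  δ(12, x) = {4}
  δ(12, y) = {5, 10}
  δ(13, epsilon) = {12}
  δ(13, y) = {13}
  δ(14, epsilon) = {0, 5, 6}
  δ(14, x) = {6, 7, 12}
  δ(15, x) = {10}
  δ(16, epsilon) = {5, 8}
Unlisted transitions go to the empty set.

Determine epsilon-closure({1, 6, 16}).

Start with {1, 6, 16}.
From 16 via epsilon: add 5, 8.
From 8 via epsilon: add 3.
From 3 via epsilon: add 15.
No new states can be added; the closed set is {1, 3, 5, 6, 8, 15, 16}.

{1, 3, 5, 6, 8, 15, 16}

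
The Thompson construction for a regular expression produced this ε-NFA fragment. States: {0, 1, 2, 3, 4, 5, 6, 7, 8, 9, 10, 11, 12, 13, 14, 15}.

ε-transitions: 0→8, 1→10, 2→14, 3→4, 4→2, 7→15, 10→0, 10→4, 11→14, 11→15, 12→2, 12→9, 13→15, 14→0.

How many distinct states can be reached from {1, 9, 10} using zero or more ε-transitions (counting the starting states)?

8

Start with {1, 9, 10}.
From 10 via ε: add 0, 4.
From 0 via ε: add 8.
From 4 via ε: add 2.
From 2 via ε: add 14.
ε-closure = {0, 1, 2, 4, 8, 9, 10, 14}, which has 8 states.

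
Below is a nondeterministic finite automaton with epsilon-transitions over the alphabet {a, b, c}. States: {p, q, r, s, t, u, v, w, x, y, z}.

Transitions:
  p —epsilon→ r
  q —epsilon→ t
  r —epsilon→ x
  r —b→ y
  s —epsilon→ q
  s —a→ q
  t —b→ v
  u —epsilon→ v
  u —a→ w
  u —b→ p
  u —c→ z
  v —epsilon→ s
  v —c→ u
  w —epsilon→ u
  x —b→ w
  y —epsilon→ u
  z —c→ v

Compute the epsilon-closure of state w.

Start with {w}.
From w via epsilon: add u.
From u via epsilon: add v.
From v via epsilon: add s.
From s via epsilon: add q.
From q via epsilon: add t.
No new states can be added; the closed set is {q, s, t, u, v, w}.

{q, s, t, u, v, w}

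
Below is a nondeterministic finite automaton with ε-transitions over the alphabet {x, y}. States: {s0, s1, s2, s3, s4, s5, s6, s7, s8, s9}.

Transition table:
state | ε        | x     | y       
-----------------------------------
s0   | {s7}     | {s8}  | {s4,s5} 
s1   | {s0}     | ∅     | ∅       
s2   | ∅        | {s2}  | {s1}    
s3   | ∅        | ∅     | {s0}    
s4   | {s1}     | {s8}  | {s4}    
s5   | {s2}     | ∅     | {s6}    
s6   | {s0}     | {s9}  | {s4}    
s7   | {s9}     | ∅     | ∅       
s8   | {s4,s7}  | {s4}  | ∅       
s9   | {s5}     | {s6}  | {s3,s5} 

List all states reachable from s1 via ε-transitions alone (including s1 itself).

Start with {s1}.
From s1 via ε: add s0.
From s0 via ε: add s7.
From s7 via ε: add s9.
From s9 via ε: add s5.
From s5 via ε: add s2.
No new states can be added; the closed set is {s0, s1, s2, s5, s7, s9}.

{s0, s1, s2, s5, s7, s9}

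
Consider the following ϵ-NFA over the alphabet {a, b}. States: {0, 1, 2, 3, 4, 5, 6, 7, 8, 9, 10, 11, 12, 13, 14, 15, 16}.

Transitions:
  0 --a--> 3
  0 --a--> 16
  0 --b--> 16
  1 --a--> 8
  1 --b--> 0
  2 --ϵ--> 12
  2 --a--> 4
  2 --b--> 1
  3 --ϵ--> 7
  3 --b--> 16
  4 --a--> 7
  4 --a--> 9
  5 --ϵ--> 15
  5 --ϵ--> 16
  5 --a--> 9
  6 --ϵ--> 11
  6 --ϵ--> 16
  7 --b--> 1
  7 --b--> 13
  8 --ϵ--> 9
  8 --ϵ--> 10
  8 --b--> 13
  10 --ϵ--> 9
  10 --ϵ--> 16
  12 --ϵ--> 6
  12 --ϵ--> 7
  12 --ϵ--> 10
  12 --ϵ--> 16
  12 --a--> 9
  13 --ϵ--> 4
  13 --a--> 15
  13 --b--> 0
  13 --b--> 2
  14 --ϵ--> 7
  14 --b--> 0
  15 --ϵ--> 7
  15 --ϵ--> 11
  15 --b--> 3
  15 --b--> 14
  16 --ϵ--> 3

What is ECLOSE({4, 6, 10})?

{3, 4, 6, 7, 9, 10, 11, 16}

Start with {4, 6, 10}.
From 6 via ϵ: add 11, 16.
From 10 via ϵ: add 9.
From 16 via ϵ: add 3.
From 3 via ϵ: add 7.
No new states can be added; the closed set is {3, 4, 6, 7, 9, 10, 11, 16}.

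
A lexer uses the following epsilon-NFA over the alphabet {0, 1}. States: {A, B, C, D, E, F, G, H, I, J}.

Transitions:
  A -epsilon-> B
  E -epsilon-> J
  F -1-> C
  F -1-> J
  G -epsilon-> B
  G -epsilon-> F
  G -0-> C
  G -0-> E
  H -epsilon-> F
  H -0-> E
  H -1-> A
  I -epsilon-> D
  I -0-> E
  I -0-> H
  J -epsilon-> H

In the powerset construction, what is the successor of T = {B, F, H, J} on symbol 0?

{E, F, H, J}

H on 0 → {E}.
No 0-transition from B, F, J.
Union after reading 0: {E}.
Now take the epsilon-closure:
From E via epsilon: add J.
From J via epsilon: add H.
From H via epsilon: add F.
No new states can be added; the closed set is {E, F, H, J}.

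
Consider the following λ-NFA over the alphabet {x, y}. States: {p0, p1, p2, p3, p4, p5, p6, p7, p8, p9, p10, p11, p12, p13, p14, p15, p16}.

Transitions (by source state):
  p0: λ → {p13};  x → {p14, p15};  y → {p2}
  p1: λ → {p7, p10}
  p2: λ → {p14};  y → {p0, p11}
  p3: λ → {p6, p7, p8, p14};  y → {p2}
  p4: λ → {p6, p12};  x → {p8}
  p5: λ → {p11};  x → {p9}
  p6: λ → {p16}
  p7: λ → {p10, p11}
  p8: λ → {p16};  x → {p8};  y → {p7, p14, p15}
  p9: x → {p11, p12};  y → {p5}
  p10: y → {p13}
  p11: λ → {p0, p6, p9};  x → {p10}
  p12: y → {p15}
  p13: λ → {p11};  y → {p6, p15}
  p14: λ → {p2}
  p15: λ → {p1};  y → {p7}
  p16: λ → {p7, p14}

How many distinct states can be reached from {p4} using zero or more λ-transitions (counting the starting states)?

12

Start with {p4}.
From p4 via λ: add p6, p12.
From p6 via λ: add p16.
From p16 via λ: add p7, p14.
From p7 via λ: add p10, p11.
From p14 via λ: add p2.
From p11 via λ: add p0, p9.
From p0 via λ: add p13.
λ-closure = {p0, p2, p4, p6, p7, p9, p10, p11, p12, p13, p14, p16}, which has 12 states.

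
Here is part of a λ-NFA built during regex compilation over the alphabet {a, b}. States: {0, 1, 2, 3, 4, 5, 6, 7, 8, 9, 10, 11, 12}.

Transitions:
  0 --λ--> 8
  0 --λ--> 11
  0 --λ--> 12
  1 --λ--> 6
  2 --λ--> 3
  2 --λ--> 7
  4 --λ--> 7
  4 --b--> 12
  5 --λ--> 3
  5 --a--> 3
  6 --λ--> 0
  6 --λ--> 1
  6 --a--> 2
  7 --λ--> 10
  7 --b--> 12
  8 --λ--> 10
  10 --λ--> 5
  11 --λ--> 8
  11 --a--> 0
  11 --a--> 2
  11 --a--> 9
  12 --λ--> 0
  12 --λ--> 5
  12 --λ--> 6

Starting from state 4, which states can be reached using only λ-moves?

Start with {4}.
From 4 via λ: add 7.
From 7 via λ: add 10.
From 10 via λ: add 5.
From 5 via λ: add 3.
No new states can be added; the closed set is {3, 4, 5, 7, 10}.

{3, 4, 5, 7, 10}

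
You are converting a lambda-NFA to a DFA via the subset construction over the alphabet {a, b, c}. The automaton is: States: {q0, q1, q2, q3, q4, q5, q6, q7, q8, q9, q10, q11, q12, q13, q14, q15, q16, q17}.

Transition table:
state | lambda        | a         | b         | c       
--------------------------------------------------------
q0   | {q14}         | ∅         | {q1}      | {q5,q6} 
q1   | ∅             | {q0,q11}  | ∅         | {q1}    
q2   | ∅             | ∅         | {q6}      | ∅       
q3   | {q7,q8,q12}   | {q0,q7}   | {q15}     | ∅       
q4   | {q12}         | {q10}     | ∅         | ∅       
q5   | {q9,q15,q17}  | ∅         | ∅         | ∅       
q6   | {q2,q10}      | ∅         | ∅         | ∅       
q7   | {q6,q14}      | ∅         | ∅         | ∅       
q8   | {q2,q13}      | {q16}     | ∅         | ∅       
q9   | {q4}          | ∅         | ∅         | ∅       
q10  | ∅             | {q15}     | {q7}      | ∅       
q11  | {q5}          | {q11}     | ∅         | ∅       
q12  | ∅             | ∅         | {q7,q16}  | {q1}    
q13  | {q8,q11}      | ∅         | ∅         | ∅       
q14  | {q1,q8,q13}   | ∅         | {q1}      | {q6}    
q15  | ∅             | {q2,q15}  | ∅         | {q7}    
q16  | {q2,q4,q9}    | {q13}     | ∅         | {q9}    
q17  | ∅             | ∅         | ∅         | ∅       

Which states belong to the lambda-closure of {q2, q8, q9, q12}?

{q2, q4, q5, q8, q9, q11, q12, q13, q15, q17}

Start with {q2, q8, q9, q12}.
From q8 via lambda: add q13.
From q9 via lambda: add q4.
From q13 via lambda: add q11.
From q11 via lambda: add q5.
From q5 via lambda: add q15, q17.
No new states can be added; the closed set is {q2, q4, q5, q8, q9, q11, q12, q13, q15, q17}.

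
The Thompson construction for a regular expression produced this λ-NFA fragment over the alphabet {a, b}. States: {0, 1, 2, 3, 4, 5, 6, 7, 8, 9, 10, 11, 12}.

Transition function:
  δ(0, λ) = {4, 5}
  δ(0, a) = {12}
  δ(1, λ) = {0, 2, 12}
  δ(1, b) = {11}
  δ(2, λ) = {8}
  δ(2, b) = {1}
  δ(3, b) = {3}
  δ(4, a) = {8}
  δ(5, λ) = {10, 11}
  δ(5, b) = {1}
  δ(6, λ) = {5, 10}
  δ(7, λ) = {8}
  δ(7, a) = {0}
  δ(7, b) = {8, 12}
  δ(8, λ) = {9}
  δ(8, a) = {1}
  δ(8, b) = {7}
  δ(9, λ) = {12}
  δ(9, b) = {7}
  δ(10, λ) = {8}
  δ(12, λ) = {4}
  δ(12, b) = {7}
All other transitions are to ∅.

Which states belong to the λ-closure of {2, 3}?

{2, 3, 4, 8, 9, 12}

Start with {2, 3}.
From 2 via λ: add 8.
From 8 via λ: add 9.
From 9 via λ: add 12.
From 12 via λ: add 4.
No new states can be added; the closed set is {2, 3, 4, 8, 9, 12}.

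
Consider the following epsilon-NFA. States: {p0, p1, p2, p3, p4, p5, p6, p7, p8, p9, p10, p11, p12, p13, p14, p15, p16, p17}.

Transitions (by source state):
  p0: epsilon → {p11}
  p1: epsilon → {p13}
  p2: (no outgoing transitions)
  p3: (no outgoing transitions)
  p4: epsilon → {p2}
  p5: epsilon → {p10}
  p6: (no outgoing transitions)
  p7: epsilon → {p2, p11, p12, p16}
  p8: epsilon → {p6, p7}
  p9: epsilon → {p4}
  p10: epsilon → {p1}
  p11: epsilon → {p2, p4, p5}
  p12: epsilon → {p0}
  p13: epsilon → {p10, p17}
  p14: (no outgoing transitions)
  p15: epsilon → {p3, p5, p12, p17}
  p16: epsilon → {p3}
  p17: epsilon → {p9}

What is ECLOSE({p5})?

Start with {p5}.
From p5 via epsilon: add p10.
From p10 via epsilon: add p1.
From p1 via epsilon: add p13.
From p13 via epsilon: add p17.
From p17 via epsilon: add p9.
From p9 via epsilon: add p4.
From p4 via epsilon: add p2.
No new states can be added; the closed set is {p1, p2, p4, p5, p9, p10, p13, p17}.

{p1, p2, p4, p5, p9, p10, p13, p17}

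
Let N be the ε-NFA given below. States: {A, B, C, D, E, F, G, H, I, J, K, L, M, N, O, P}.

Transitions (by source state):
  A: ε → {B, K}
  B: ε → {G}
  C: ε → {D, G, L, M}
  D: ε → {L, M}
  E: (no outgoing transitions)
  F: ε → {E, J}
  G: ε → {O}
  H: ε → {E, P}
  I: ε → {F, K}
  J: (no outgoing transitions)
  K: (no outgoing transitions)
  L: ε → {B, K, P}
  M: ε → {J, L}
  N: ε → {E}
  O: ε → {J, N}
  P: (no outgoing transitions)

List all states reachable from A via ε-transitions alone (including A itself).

{A, B, E, G, J, K, N, O}

Start with {A}.
From A via ε: add B, K.
From B via ε: add G.
From G via ε: add O.
From O via ε: add J, N.
From N via ε: add E.
No new states can be added; the closed set is {A, B, E, G, J, K, N, O}.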